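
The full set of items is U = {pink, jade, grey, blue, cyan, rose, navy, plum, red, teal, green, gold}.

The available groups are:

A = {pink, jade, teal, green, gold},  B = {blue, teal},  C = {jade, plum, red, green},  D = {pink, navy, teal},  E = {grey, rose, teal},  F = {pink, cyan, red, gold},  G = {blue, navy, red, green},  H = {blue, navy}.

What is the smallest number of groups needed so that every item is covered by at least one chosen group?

C, E, F, and G cover everything between them: the union {pink, jade, grey, blue, cyan, rose, navy, plum, red, teal, green, gold} is all of U.
Only E contains grey, so E is forced; the remaining 9 items need at least 3 more groups (each remaining group adds at most 4) — so at least 4 groups are needed, and 4 is optimal.

4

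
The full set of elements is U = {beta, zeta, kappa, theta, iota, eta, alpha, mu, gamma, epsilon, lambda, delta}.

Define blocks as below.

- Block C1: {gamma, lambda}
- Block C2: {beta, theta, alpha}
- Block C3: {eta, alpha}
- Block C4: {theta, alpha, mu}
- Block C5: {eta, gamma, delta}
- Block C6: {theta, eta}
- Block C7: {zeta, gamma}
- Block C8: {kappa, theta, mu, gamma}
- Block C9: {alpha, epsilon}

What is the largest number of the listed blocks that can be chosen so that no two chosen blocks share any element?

C6, C7, C9 are pairwise disjoint (C6={theta,eta}; C7={zeta,gamma}; C9={alpha,epsilon}).
Every remaining block overlaps one of these, and no 4 of the listed blocks are pairwise disjoint, so 3 is the maximum.

3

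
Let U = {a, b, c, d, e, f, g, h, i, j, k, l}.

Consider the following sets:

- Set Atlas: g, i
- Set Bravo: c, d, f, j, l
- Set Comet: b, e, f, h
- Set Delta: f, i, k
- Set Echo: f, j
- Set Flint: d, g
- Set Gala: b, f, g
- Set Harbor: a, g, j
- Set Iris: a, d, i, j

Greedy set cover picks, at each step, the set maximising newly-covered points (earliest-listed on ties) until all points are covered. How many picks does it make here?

5

Greedy: pick Bravo (covers 5 new) → pick Comet (covers 3 new) → pick Atlas (covers 2 new) → pick Delta (covers 1 new) → pick Harbor (covers 1 new). Total picks: 5.
(The true minimum cover uses only 4 sets, so greedy is not optimal here.)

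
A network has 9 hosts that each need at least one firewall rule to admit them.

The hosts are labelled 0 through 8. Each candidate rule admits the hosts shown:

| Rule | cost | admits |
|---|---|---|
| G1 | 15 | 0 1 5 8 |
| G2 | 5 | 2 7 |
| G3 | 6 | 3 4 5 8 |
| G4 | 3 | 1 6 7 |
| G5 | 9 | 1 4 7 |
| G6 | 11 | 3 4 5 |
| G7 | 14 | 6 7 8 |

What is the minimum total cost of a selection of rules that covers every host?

29

G1, G2, G3, G4 together cover every host (G1 ∪ G2 ∪ G3 ∪ G4 = {0, 1, 2, 3, 4, 5, 6, 7, 8}); total cost 15 + 5 + 6 + 3 = 29.
No covering selection has total cost below 29.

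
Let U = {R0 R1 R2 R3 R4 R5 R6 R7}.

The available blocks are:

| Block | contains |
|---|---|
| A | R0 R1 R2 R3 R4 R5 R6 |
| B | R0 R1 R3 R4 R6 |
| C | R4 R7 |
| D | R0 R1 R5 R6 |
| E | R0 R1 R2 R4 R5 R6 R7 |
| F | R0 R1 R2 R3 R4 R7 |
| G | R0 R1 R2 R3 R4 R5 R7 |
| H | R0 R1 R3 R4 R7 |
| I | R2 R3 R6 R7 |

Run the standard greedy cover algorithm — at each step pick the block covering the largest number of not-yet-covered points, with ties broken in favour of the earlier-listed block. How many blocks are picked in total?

2

Greedy: pick A (covers 7 new) → pick C (covers 1 new). Total picks: 2.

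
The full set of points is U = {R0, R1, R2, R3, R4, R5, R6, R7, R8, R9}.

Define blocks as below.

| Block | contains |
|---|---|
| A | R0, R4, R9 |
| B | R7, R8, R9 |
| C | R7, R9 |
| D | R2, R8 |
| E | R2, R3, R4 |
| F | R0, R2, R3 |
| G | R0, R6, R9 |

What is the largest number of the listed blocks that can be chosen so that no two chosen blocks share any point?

C, D are pairwise disjoint (C={R7,R9}; D={R2,R8}).
Every remaining block overlaps one of these, and no 3 of the listed blocks are pairwise disjoint, so 2 is the maximum.

2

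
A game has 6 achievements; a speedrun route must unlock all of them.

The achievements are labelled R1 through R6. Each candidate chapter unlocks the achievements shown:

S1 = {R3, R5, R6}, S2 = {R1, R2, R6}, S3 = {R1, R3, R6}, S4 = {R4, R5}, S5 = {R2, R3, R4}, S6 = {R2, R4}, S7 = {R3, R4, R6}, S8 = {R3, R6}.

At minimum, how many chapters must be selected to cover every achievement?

S3 and S4 and S6 together: S3 ∪ S4 ∪ S6 = {R1, R2, R3, R4, R5, R6} — every achievement is covered.
No 2 of the 8 chapters cover everything (all 28 combinations miss at least one achievement), so 3 is optimal.

3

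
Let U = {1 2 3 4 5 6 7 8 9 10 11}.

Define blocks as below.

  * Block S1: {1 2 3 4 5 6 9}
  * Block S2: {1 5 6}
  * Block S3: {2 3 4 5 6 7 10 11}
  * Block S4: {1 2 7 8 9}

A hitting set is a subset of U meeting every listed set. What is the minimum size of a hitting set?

H = {5, 9} meets every block (each contains at least one member of H), and |H| = 2.
No single item lies in every block, so at least 2 are needed and 2 is optimal.

2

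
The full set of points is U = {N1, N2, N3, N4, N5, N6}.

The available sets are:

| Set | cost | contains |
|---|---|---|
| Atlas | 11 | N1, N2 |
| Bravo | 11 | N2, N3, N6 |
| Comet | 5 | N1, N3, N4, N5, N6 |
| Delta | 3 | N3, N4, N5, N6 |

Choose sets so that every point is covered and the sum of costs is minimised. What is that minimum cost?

Atlas, Delta together cover every point (Atlas ∪ Delta = {N1, N2, N3, N4, N5, N6}); total cost 11 + 3 = 14.
The greedy pick Delta, Comet, Atlas costs 19; no covering selection beats 14.

14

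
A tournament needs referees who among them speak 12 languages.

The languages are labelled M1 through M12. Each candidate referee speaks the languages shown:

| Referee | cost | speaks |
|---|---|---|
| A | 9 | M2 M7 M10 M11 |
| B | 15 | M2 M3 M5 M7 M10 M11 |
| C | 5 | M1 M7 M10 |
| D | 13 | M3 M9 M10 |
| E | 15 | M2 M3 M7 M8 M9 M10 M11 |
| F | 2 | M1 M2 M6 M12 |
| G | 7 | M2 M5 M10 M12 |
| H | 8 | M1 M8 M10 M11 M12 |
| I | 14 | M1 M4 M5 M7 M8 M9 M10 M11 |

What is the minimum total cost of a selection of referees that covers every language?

29

D, F, I together cover every language (D ∪ F ∪ I = {M1, M2, M3, M4, M5, M6, M7, M8, M9, M10, M11, M12}); total cost 13 + 2 + 14 = 29.
No covering selection has total cost below 29.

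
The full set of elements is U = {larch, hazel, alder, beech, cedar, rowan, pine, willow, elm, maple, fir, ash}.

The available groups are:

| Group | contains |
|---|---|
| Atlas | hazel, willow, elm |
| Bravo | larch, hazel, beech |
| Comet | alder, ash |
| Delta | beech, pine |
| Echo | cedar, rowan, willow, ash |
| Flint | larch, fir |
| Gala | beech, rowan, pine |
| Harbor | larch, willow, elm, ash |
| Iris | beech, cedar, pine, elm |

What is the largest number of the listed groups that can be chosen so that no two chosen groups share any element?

4

Atlas, Comet, Flint, Gala are pairwise disjoint (Atlas={hazel,willow,elm}; Comet={alder,ash}; Flint={larch,fir}; Gala={beech,rowan,pine}).
Every remaining group overlaps one of these, and no 5 of the listed groups are pairwise disjoint, so 4 is the maximum.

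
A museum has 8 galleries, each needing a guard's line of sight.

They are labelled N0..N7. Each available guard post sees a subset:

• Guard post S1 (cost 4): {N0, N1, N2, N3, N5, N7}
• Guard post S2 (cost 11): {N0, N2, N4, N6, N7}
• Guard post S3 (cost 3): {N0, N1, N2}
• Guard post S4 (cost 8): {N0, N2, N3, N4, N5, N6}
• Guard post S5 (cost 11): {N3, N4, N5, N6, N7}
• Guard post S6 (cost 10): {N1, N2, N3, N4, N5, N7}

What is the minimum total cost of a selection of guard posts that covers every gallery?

S1, S4 together cover every gallery (S1 ∪ S4 = {N0, N1, N2, N3, N4, N5, N6, N7}); total cost 4 + 8 = 12.
No covering selection has total cost below 12.

12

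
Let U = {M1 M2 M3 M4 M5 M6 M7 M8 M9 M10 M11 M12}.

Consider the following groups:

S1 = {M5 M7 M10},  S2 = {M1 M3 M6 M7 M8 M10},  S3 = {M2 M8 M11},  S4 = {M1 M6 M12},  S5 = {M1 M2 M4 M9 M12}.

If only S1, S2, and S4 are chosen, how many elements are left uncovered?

4

Union of S1, S2, S4 = {M1, M3, M5, M6, M7, M8, M10, M12}.
Not covered: M2, M4, M9, M11 — 4 elements.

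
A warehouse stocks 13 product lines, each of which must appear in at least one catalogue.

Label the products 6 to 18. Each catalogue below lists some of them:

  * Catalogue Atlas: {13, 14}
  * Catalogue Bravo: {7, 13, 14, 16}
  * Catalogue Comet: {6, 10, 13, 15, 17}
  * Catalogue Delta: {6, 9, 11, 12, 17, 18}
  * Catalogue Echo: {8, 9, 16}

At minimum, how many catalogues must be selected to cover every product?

4

Bravo and Comet and Delta and Echo together: Bravo ∪ Comet ∪ Delta ∪ Echo = {6, 7, 8, 9, 10, 11, 12, 13, 14, 15, 16, 17, 18} — every product is covered.
No 3 of the 5 catalogues cover everything (all 10 combinations miss at least one product), so 4 is optimal.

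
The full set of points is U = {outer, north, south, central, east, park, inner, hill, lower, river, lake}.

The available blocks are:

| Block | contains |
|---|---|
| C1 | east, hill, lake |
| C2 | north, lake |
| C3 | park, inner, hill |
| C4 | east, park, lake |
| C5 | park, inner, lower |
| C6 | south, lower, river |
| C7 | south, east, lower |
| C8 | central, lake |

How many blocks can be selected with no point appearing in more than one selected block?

3

C2, C3, C6 are pairwise disjoint (C2={north,lake}; C3={park,inner,hill}; C6={south,lower,river}).
Every remaining block overlaps one of these, and no 4 of the listed blocks are pairwise disjoint, so 3 is the maximum.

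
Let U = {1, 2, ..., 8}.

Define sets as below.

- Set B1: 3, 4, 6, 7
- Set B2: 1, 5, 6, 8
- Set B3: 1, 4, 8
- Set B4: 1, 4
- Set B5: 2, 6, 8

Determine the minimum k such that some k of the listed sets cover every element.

3

B1 and B2 and B5 together: B1 ∪ B2 ∪ B5 = {1, 2, 3, 4, 5, 6, 7, 8} — every element is covered.
Only B5 contains 2, so B5 is forced; the remaining 5 elements need at least 2 more sets (each remaining set adds at most 3) — so at least 3 sets are needed, and 3 is optimal.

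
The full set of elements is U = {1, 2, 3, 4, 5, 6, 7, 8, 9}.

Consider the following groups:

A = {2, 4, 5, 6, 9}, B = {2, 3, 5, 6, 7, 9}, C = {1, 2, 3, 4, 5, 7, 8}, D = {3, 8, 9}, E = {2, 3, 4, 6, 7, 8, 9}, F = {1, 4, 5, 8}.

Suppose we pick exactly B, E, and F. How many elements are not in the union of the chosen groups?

0

Union of B, E, F = {1, 2, 3, 4, 5, 6, 7, 8, 9} — that's every element, so 0 are uncovered.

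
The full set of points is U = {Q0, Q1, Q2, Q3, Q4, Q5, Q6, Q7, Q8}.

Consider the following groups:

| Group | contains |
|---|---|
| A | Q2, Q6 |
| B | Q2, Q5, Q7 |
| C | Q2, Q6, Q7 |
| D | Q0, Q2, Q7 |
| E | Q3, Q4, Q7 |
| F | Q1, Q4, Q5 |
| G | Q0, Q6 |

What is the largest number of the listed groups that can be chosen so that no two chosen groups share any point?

2

A, E are pairwise disjoint (A={Q2,Q6}; E={Q3,Q4,Q7}).
Every remaining group overlaps one of these, and no 3 of the listed groups are pairwise disjoint, so 2 is the maximum.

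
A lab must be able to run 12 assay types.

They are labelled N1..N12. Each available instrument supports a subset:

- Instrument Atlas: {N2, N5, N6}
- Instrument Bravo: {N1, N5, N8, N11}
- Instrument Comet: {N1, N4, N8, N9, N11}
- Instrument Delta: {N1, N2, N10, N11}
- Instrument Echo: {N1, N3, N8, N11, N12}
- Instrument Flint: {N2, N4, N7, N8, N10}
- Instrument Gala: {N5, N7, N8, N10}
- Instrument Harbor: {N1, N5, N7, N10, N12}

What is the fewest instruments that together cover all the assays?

4

Take {Atlas, Comet, Echo, Flint}. Their union is {N1, N2, N3, N4, N5, N6, N7, N8, N9, N10, N11, N12}, which is all 12 assays.
No 3 of the 8 instruments cover everything (all 56 combinations miss at least one assay), so 4 is optimal.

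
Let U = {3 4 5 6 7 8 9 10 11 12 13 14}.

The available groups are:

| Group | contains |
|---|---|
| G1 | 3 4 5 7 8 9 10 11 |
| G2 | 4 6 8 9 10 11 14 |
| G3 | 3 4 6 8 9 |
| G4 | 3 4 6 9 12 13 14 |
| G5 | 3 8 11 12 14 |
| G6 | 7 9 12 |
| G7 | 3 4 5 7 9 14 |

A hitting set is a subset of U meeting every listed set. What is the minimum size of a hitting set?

2

Take H = {3, 9}. Each listed group contains at least one of these, so H is a hitting set of size 2.
No single point lies in every group, so at least 2 are needed and 2 is optimal.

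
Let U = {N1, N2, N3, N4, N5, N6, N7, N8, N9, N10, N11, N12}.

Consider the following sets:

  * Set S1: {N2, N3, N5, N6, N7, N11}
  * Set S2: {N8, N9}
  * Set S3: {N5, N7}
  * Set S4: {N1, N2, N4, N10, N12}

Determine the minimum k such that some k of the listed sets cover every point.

Take {S1, S2, S4}. Their union is {N1, N2, N3, N4, N5, N6, N7, N8, N9, N10, N11, N12}, which is all 12 points.
Only S4 contains N1, so S4 is forced; the remaining 7 points need at least 2 more sets (each remaining set adds at most 5) — so at least 3 sets are needed, and 3 is optimal.

3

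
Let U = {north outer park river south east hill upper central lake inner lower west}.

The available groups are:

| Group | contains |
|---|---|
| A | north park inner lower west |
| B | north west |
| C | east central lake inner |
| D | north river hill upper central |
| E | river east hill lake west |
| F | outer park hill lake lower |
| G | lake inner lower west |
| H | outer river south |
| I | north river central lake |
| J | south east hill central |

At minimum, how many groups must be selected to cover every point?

Take {D, F, G, J}. Their union is {north, outer, park, river, south, east, hill, upper, central, lake, inner, lower, west}, which is all 13 points.
No 3 of the 10 groups cover everything (all 120 combinations miss at least one point), so 4 is optimal.

4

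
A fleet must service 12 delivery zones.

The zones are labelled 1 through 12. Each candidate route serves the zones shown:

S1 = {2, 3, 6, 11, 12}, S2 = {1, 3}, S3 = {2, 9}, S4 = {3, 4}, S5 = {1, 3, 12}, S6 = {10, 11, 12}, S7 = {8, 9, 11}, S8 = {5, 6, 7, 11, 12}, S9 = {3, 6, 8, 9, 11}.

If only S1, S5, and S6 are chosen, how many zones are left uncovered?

Union of S1, S5, S6 = {1, 2, 3, 6, 10, 11, 12}.
Not covered: 4, 5, 7, 8, 9 — 5 zones.

5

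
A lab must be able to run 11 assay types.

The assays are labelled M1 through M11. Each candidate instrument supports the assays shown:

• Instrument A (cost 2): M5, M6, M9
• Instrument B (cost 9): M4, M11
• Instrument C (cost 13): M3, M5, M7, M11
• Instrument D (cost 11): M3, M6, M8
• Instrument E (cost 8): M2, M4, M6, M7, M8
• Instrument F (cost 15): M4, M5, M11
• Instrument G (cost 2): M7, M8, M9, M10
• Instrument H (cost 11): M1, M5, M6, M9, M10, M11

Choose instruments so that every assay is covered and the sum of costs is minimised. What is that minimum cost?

D, E, H together cover every assay (D ∪ E ∪ H = {M1, M2, M3, M4, M5, M6, M7, M8, M9, M10, M11}); total cost 11 + 8 + 11 = 30.
The greedy pick G, A, E, H, D costs 34; no covering selection beats 30.

30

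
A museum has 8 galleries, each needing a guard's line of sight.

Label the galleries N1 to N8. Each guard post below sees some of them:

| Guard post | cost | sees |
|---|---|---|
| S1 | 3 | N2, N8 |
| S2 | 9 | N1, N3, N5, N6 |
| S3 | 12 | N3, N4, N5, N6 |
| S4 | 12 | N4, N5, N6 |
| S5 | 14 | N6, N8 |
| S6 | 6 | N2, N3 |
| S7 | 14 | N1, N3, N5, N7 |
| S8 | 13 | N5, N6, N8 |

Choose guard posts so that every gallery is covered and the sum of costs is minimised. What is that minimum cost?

29

S1, S4, S7 together cover every gallery (S1 ∪ S4 ∪ S7 = {N1, N2, N3, N4, N5, N6, N7, N8}); total cost 3 + 12 + 14 = 29.
The greedy pick S1, S2, S3, S7 costs 38; no covering selection beats 29.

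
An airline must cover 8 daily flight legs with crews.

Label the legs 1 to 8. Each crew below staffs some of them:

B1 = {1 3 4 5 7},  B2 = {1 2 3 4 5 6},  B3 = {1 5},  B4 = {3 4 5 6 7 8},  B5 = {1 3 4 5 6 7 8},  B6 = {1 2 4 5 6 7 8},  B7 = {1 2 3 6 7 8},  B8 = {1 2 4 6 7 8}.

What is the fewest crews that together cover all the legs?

2

Take {B2, B6}. Their union is {1, 2, 3, 4, 5, 6, 7, 8}, which is all 8 legs.
No single crew has all 8 legs (the largest, B5, has 7), so 2 is optimal.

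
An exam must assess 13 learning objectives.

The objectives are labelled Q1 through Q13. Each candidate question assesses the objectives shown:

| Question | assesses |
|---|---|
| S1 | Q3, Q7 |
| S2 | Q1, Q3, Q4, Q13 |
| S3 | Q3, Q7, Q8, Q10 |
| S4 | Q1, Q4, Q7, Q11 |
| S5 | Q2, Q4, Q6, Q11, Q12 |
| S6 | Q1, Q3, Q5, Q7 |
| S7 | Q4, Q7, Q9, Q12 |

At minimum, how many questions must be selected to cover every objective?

Take {S2, S3, S5, S6, S7}. Their union is {Q1, Q2, Q3, Q4, Q5, Q6, Q7, Q8, Q9, Q10, Q11, Q12, Q13}, which is all 13 objectives.
No 4 of the 7 questions cover everything (all 35 combinations miss at least one objective), so 5 is optimal.

5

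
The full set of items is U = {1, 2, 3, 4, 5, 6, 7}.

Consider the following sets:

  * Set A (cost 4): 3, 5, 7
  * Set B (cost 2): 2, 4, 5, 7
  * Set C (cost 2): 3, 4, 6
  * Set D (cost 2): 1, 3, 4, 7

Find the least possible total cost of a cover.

6

B, C, D together cover every item (B ∪ C ∪ D = {1, 2, 3, 4, 5, 6, 7}); total cost 2 + 2 + 2 = 6.
No covering selection has total cost below 6.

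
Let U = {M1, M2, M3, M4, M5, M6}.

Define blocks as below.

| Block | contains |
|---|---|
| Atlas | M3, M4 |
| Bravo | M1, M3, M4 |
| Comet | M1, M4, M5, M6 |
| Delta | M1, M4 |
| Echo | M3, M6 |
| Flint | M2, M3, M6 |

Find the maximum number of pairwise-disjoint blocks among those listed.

Delta, Echo are pairwise disjoint (Delta={M1,M4}; Echo={M3,M6}).
Every remaining block overlaps one of these, and no 3 of the listed blocks are pairwise disjoint, so 2 is the maximum.

2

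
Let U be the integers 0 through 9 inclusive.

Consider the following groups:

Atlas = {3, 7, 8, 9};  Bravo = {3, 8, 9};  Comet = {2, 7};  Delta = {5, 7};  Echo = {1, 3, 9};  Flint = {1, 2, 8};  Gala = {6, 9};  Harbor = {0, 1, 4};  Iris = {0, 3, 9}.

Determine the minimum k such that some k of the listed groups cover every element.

5

Delta, Echo, Flint, Gala, and Harbor cover everything between them: the union {0, 1, 2, 3, 4, 5, 6, 7, 8, 9} is all of U.
No 4 of the 9 groups cover everything (all 126 combinations miss at least one element), so 5 is optimal.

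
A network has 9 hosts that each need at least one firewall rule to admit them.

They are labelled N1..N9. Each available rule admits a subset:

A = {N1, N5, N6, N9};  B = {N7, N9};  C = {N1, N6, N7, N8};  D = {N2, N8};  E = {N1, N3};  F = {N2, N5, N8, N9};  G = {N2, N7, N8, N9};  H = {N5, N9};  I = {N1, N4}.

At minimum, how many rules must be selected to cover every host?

C and E and F and I together: C ∪ E ∪ F ∪ I = {N1, N2, N3, N4, N5, N6, N7, N8, N9} — every host is covered.
No 3 of the 9 rules cover everything (all 84 combinations miss at least one host), so 4 is optimal.

4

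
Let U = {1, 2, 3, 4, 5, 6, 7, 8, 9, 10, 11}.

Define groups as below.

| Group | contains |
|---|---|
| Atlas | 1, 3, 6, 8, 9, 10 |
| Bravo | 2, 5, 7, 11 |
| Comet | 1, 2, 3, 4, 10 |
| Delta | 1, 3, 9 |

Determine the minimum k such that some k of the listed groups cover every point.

Atlas, Bravo, and Comet cover everything between them: the union {1, 2, 3, 4, 5, 6, 7, 8, 9, 10, 11} is all of U.
Only Comet contains 4, so Comet is forced; the remaining 6 points need at least 2 more groups (each remaining group adds at most 3) — so at least 3 groups are needed, and 3 is optimal.

3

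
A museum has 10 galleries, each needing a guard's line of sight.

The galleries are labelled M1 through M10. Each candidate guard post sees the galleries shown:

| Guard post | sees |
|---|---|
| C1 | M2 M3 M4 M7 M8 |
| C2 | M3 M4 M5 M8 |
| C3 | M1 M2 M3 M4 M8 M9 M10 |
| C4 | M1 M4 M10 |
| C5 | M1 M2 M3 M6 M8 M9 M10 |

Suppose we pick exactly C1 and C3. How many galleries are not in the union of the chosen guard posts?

2

Union of C1, C3 = {M1, M2, M3, M4, M7, M8, M9, M10}.
Not covered: M5, M6 — 2 galleries.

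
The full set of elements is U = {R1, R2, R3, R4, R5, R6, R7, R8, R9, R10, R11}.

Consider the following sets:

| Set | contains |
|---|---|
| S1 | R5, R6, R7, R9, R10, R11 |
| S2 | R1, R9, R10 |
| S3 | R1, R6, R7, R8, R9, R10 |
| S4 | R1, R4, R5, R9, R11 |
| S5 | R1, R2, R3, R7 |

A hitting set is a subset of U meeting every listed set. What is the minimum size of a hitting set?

2

The 2 elements {R7, R9} hit every set.
No single element lies in every set, so at least 2 are needed and 2 is optimal.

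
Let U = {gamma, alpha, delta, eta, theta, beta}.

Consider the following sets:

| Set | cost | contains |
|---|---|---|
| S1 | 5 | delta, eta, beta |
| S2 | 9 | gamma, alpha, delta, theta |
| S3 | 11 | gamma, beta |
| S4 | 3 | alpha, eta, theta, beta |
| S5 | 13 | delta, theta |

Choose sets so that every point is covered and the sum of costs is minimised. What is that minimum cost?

12

S2, S4 together cover every point (S2 ∪ S4 = {gamma, alpha, delta, eta, theta, beta}); total cost 9 + 3 = 12.
No covering selection has total cost below 12.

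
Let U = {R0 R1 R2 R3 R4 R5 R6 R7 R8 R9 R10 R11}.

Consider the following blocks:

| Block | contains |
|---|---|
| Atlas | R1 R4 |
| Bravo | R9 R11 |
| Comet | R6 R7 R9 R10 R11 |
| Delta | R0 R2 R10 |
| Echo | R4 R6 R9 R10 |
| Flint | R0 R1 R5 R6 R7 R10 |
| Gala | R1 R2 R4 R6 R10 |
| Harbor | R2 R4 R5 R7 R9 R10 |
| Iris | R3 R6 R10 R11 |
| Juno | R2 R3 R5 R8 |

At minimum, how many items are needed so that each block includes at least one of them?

4

H = {R1, R3, R10, R11} meets every block (each contains at least one member of H), and |H| = 4.
No choice of 3 items meets every block, so 4 is the minimum.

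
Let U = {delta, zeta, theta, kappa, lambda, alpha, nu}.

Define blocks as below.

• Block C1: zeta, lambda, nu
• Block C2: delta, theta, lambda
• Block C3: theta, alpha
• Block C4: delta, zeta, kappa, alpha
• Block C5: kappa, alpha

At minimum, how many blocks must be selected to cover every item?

C1, C2, and C5 cover everything between them: the union {delta, zeta, theta, kappa, lambda, alpha, nu} is all of U.
Only C1 contains nu, so C1 is forced; the remaining 4 items need at least 2 more blocks (each remaining block adds at most 3) — so at least 3 blocks are needed, and 3 is optimal.

3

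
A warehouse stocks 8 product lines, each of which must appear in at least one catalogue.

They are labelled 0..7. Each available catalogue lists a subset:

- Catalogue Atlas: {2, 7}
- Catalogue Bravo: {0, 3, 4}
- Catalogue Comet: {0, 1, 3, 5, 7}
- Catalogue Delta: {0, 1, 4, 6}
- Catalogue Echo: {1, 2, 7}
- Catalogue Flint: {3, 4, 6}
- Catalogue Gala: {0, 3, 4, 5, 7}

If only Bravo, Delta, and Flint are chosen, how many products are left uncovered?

3

Union of Bravo, Delta, Flint = {0, 1, 3, 4, 6}.
Not covered: 2, 5, 7 — 3 products.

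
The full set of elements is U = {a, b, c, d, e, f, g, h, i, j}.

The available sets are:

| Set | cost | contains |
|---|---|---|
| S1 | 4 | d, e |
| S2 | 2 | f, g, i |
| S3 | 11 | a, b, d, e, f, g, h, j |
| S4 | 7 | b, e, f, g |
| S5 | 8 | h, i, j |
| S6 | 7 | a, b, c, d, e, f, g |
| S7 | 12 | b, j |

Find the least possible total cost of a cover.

15

S5, S6 together cover every element (S5 ∪ S6 = {a, b, c, d, e, f, g, h, i, j}); total cost 8 + 7 = 15.
The greedy pick S2, S6, S5 costs 17; no covering selection beats 15.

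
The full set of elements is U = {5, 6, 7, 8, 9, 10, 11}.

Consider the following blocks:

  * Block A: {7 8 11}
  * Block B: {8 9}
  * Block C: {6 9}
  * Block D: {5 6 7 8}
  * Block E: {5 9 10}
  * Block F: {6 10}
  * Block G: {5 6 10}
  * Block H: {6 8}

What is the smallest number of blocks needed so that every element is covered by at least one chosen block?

3

A, E, and H cover everything between them: the union {5, 6, 7, 8, 9, 10, 11} is all of U.
Only A contains 11, so A is forced; the remaining 4 elements need at least 2 more blocks (each remaining block adds at most 3) — so at least 3 blocks are needed, and 3 is optimal.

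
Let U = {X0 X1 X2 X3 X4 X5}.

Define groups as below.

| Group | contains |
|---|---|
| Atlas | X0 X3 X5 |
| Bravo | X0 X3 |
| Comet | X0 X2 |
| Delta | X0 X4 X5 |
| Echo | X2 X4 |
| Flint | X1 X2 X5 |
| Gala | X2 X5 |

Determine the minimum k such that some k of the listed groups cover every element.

Bravo and Echo and Flint together: Bravo ∪ Echo ∪ Flint = {X0, X1, X2, X3, X4, X5} — every element is covered.
Only Flint contains X1, so Flint is forced; the remaining 3 elements need at least 2 more groups (each remaining group adds at most 2) — so at least 3 groups are needed, and 3 is optimal.

3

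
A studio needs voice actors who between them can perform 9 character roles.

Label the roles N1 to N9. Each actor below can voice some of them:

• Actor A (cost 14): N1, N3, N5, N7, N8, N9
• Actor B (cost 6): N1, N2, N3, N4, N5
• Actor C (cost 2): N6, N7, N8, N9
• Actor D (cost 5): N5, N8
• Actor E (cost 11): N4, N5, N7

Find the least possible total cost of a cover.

8

B, C together cover every role (B ∪ C = {N1, N2, N3, N4, N5, N6, N7, N8, N9}); total cost 6 + 2 = 8.
No covering selection has total cost below 8.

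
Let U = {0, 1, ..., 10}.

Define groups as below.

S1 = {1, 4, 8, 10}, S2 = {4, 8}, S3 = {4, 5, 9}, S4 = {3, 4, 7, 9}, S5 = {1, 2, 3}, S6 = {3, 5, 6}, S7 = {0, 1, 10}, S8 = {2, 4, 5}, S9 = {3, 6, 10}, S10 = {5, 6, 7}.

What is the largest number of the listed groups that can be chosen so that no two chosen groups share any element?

3

S2, S7, S10 are pairwise disjoint (S2={4,8}; S7={0,1,10}; S10={5,6,7}).
Every remaining group overlaps one of these, and no 4 of the listed groups are pairwise disjoint, so 3 is the maximum.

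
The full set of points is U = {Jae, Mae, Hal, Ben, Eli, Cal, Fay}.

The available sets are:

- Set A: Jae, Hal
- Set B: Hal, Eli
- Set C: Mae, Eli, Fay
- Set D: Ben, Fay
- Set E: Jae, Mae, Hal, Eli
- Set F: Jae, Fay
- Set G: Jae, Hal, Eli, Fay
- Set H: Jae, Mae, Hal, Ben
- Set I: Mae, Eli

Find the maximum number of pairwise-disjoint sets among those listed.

3

A, D, I are pairwise disjoint (A={Jae,Hal}; D={Ben,Fay}; I={Mae,Eli}).
Every remaining set overlaps one of these, and no 4 of the listed sets are pairwise disjoint, so 3 is the maximum.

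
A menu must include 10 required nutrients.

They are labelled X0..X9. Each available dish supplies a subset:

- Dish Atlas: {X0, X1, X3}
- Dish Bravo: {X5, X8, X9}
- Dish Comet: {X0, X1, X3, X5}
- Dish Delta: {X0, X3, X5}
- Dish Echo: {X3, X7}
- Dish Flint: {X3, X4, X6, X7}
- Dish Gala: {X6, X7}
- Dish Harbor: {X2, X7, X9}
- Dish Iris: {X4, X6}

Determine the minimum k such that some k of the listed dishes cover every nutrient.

Atlas and Bravo and Harbor and Iris together: Atlas ∪ Bravo ∪ Harbor ∪ Iris = {X0, X1, X2, X3, X4, X5, X6, X7, X8, X9} — every nutrient is covered.
No 3 of the 9 dishes cover everything (all 84 combinations miss at least one nutrient), so 4 is optimal.

4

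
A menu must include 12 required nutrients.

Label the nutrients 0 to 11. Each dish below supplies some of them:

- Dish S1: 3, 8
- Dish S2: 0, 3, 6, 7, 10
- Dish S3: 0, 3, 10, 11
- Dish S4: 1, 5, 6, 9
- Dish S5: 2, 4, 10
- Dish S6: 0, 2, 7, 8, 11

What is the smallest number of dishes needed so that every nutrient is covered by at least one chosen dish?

4

Take {S3, S4, S5, S6}. Their union is {0, 1, 2, 3, 4, 5, 6, 7, 8, 9, 10, 11}, which is all 12 nutrients.
Only S5 contains 4, so S5 is forced; the remaining 9 nutrients need at least 3 more dishes (each remaining dish adds at most 4) — so at least 4 dishes are needed, and 4 is optimal.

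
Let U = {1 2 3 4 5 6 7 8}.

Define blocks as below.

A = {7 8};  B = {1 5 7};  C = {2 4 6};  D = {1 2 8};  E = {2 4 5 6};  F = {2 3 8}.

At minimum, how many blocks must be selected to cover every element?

Take {B, C, F}. Their union is {1, 2, 3, 4, 5, 6, 7, 8}, which is all 8 elements.
Only F contains 3, so F is forced; the remaining 5 elements need at least 2 more blocks (each remaining block adds at most 3) — so at least 3 blocks are needed, and 3 is optimal.

3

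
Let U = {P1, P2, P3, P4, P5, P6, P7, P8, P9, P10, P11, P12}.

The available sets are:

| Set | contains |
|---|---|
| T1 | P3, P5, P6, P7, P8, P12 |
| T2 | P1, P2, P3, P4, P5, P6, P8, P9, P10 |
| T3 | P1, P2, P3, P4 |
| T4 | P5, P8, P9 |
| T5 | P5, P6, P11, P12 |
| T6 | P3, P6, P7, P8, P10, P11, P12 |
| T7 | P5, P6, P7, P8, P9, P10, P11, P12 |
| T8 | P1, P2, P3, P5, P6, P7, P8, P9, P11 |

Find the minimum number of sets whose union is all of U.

Take {T3, T7}. Their union is {P1, P2, P3, P4, P5, P6, P7, P8, P9, P10, P11, P12}, which is all 12 points.
No single set has all 12 points (the largest, T2, has 9), so 2 is optimal.

2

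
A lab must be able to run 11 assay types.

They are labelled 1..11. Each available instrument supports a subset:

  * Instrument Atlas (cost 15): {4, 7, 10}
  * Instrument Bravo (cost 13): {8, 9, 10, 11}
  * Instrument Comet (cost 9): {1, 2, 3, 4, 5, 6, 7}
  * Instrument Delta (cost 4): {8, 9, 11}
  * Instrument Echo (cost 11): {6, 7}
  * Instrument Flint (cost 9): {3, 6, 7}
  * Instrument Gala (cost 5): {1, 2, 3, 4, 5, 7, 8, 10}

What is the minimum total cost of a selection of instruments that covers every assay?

18

Comet, Delta, Gala together cover every assay (Comet ∪ Delta ∪ Gala = {1, 2, 3, 4, 5, 6, 7, 8, 9, 10, 11}); total cost 9 + 4 + 5 = 18.
No covering selection has total cost below 18.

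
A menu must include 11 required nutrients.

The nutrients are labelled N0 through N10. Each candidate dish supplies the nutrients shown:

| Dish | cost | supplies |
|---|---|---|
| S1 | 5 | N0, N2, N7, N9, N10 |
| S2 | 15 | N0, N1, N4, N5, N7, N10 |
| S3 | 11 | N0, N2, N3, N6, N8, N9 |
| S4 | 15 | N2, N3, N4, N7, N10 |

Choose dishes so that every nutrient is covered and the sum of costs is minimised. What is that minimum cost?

S2, S3 together cover every nutrient (S2 ∪ S3 = {N0, N1, N2, N3, N4, N5, N6, N7, N8, N9, N10}); total cost 15 + 11 = 26.
The greedy pick S1, S3, S2 costs 31; no covering selection beats 26.

26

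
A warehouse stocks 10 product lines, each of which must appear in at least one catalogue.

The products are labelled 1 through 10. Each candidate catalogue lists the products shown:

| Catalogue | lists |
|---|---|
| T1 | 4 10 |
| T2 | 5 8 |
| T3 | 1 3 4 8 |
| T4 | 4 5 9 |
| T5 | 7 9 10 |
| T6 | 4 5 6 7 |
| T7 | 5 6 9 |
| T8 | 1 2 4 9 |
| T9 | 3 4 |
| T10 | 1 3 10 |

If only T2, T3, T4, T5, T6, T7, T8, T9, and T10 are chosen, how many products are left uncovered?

Union of T2, T3, T4, T5, T6, T7, T8, T9, T10 = {1, 2, 3, 4, 5, 6, 7, 8, 9, 10} — that's every product, so 0 are uncovered.

0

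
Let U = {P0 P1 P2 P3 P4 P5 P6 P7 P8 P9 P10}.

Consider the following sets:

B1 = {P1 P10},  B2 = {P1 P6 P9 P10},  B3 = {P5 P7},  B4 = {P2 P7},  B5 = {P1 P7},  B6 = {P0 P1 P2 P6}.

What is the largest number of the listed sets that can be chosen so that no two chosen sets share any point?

B3, B6 are pairwise disjoint (B3={P5,P7}; B6={P0,P1,P2,P6}).
Every remaining set overlaps one of these, and no 3 of the listed sets are pairwise disjoint, so 2 is the maximum.

2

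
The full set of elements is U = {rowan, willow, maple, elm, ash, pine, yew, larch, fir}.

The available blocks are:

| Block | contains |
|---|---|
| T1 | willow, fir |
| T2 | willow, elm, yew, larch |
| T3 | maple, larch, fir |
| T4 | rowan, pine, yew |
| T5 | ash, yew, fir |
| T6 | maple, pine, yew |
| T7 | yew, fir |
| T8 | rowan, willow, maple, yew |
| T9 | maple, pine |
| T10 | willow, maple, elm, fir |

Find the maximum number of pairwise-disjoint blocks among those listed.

T5, T9 are pairwise disjoint (T5={ash,yew,fir}; T9={maple,pine}).
Every remaining block overlaps one of these, and no 3 of the listed blocks are pairwise disjoint, so 2 is the maximum.

2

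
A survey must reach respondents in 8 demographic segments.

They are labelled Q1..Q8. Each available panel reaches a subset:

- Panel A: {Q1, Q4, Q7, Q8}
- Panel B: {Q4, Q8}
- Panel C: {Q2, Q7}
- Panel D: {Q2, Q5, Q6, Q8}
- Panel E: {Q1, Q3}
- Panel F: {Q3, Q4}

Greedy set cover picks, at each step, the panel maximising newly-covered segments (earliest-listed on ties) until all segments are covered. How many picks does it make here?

3

Greedy: pick A (covers 4 new) → pick D (covers 3 new) → pick E (covers 1 new). Total picks: 3.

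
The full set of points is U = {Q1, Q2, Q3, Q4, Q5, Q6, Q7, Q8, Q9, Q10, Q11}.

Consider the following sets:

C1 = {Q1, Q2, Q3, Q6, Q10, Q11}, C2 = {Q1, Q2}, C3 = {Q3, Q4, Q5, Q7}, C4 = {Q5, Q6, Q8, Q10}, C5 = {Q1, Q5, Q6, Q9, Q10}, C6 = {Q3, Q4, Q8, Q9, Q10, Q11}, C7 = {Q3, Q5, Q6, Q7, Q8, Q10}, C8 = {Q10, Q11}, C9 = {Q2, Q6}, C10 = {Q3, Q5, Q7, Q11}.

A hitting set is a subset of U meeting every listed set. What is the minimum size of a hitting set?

H = {Q2, Q5, Q11} meets every set (each contains at least one member of H), and |H| = 3.
The sets C3, C8, C9 are pairwise disjoint, so any hitting set needs a separate point for each — at least 3. Hence 3 is optimal.

3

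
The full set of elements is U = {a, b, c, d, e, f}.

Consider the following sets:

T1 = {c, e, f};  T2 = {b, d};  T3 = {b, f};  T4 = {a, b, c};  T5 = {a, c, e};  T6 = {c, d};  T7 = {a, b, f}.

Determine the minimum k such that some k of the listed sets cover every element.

T2 and T5 and T7 together: T2 ∪ T5 ∪ T7 = {a, b, c, d, e, f} — every element is covered.
No 2 of the 7 sets cover everything (all 21 combinations miss at least one element), so 3 is optimal.

3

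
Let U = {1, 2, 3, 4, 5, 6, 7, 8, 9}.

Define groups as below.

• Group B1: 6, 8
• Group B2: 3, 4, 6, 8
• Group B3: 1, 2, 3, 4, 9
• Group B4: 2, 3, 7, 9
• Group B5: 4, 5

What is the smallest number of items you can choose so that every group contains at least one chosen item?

H = {3, 5, 6} meets every group (each contains at least one member of H), and |H| = 3.
The groups B1, B4, B5 are pairwise disjoint, so any hitting set needs a separate item for each — at least 3. Hence 3 is optimal.

3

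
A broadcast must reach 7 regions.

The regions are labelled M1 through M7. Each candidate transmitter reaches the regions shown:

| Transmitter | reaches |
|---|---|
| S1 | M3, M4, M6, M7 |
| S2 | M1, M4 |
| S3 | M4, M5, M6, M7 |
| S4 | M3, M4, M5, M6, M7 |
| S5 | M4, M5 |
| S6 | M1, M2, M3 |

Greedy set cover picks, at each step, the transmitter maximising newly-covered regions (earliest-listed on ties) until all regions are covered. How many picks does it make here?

2

Greedy: pick S4 (covers 5 new) → pick S6 (covers 2 new). Total picks: 2.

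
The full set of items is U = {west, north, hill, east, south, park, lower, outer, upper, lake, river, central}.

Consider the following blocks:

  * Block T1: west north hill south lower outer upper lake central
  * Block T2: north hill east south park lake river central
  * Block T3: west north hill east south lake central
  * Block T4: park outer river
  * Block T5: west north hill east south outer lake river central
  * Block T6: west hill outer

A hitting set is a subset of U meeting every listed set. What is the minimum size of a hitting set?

2

Take H = {west, river}. Each listed block contains at least one of these, so H is a hitting set of size 2.
The blocks T3, T4 are pairwise disjoint, so any hitting set needs a separate item for each — at least 2. Hence 2 is optimal.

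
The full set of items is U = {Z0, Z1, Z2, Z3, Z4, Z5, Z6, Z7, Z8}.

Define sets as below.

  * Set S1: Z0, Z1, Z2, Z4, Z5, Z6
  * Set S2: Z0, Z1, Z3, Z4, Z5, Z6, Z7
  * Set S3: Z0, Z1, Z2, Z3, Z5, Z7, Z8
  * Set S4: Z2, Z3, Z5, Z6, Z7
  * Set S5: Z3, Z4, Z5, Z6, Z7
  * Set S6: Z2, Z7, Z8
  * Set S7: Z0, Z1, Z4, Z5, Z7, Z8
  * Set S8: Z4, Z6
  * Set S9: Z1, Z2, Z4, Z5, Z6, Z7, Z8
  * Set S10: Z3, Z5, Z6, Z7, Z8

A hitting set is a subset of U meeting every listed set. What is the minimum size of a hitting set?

2

Take H = {Z6, Z8}. Each listed set contains at least one of these, so H is a hitting set of size 2.
The sets S6, S8 are pairwise disjoint, so any hitting set needs a separate item for each — at least 2. Hence 2 is optimal.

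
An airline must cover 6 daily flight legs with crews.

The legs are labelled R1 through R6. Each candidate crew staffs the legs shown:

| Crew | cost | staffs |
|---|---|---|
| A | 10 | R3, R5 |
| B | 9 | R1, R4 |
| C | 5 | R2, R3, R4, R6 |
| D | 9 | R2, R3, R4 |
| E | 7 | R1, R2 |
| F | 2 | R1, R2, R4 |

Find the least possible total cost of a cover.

A, C, F together cover every leg (A ∪ C ∪ F = {R1, R2, R3, R4, R5, R6}); total cost 10 + 5 + 2 = 17.
No covering selection has total cost below 17.

17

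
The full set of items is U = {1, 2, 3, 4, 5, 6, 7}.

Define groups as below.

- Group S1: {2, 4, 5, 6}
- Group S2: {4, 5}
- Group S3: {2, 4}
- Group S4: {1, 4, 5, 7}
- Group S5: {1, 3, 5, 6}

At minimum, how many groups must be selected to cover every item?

3

Take {S1, S4, S5}. Their union is {1, 2, 3, 4, 5, 6, 7}, which is all 7 items.
Only S5 contains 3, so S5 is forced; the remaining 3 items need at least 2 more groups (each remaining group adds at most 2) — so at least 3 groups are needed, and 3 is optimal.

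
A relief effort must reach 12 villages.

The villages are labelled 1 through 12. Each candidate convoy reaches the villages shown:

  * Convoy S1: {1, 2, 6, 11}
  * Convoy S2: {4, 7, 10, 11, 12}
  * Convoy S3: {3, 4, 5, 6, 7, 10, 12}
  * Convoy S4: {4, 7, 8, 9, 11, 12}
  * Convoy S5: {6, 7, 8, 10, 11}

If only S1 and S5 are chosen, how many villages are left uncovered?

5

Union of S1, S5 = {1, 2, 6, 7, 8, 10, 11}.
Not covered: 3, 4, 5, 9, 12 — 5 villages.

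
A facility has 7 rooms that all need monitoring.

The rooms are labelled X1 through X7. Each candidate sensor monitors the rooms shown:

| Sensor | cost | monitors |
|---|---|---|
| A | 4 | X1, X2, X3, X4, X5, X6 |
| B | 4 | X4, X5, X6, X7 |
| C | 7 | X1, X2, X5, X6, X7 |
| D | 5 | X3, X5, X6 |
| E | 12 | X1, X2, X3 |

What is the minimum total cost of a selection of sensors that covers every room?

8

A, B together cover every room (A ∪ B = {X1, X2, X3, X4, X5, X6, X7}); total cost 4 + 4 = 8.
No covering selection has total cost below 8.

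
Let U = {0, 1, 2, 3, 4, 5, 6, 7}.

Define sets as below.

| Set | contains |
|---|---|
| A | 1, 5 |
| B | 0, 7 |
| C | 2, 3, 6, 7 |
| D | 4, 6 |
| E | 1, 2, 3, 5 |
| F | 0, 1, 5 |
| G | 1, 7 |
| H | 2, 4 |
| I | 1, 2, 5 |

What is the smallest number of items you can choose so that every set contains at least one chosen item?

The 3 items {1, 4, 7} hit every set.
The sets B, D, I are pairwise disjoint, so any hitting set needs a separate item for each — at least 3. Hence 3 is optimal.

3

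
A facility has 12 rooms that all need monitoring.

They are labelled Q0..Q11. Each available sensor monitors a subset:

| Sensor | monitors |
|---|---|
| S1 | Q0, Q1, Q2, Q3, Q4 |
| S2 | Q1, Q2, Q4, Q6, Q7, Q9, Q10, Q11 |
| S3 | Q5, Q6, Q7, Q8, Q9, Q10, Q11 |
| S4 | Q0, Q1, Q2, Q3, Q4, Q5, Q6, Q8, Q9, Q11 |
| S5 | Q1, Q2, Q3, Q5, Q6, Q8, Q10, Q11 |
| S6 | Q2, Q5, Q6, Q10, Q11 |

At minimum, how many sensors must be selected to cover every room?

2

Take {S2, S4}. Their union is {Q0, Q1, Q2, Q3, Q4, Q5, Q6, Q7, Q8, Q9, Q10, Q11}, which is all 12 rooms.
No single sensor has all 12 rooms (the largest, S4, has 10), so 2 is optimal.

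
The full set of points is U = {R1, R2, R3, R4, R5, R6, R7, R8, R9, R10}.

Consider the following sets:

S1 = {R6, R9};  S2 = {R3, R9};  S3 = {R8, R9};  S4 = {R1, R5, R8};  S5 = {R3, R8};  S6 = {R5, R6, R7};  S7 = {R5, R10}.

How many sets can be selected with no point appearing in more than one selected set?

S1, S5, S7 are pairwise disjoint (S1={R6,R9}; S5={R3,R8}; S7={R5,R10}).
Every remaining set overlaps one of these, and no 4 of the listed sets are pairwise disjoint, so 3 is the maximum.

3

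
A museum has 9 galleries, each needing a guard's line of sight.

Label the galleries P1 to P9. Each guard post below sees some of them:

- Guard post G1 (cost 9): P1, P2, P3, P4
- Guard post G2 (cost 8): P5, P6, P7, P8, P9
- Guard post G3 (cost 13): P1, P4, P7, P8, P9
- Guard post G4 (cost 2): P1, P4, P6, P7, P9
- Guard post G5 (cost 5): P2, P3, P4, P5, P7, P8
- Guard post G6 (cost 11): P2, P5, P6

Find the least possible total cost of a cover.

7

G4, G5 together cover every gallery (G4 ∪ G5 = {P1, P2, P3, P4, P5, P6, P7, P8, P9}); total cost 2 + 5 = 7.
No covering selection has total cost below 7.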